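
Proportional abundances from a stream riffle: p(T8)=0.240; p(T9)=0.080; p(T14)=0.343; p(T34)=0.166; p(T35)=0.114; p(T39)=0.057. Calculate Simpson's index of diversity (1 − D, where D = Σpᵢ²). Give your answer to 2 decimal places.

0.77

D = 0.24² + 0.08² + 0.343² + 0.166² + 0.114² + 0.057² = 0.0576 + 0.0064 + 0.1176 + 0.0276 + 0.0130 + 0.0032 = 0.2255 (working shown to 4 dp, full precision carried).
So 1 − D = 0.7745, i.e. 0.77 to 2 decimal places.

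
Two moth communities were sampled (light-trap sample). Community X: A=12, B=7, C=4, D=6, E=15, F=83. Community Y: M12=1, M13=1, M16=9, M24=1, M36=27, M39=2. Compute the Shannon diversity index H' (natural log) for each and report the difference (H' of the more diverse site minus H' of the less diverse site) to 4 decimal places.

Community X: N=127, proportions 0.094488, 0.055118, 0.031496, 0.047244, 0.11811, 0.653543, giving H' = 1.166073 (working shown to 6 dp, full precision carried).
Community Y: N=41, proportions 0.02439, 0.02439, 0.219512, 0.02439, 0.658537, 0.04878, giving H' = 1.027013.
Difference = |1.166073 − 1.027013| = 0.139060, i.e. 0.1391 to 4 decimal places.

0.1391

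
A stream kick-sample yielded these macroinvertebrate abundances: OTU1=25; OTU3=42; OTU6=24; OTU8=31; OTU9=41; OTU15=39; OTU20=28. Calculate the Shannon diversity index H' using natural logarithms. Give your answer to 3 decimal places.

1.922

Total N = 25+42+24+31+41+39+28 = 230, so the proportions are 0.1087, 0.18261, 0.10435, 0.13478, 0.17826, 0.16957, 0.12174 (working shown to 5 dp, full precision carried).
Each pᵢ ln pᵢ term: 0.1087×(-2.21920)=-0.24122, 0.18261×(-1.70041)=-0.31051, 0.10435×(-2.26003)=-0.23583, 0.13478×(-2.00409)=-0.27012, 0.17826×(-1.72451)=-0.30741, 0.16957×(-1.77452)=-0.30090, 0.12174×(-2.10587)=-0.25637.
Sum = -1.92235, so H' = 1.922.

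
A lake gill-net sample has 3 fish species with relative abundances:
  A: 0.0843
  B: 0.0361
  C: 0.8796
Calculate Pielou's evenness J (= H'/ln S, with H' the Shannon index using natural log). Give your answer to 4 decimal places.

0.4016

H' = −Σ pᵢ ln pᵢ = −((-0.208505) + (-0.119905) + (-0.112842)) = 0.441252 (working shown to 6 dp, full precision carried).
With S = 3 species, ln S = 1.098612, so J = 0.441252/1.098612 = 0.401645, i.e. 0.4016 to 4 decimal places.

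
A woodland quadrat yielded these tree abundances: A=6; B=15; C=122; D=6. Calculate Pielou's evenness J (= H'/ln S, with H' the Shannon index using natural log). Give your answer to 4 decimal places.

Total N = 6+15+122+6 = 149, so the proportions are 0.040268, 0.100671, 0.818792, 0.040268 (working shown to 6 dp, full precision carried).
H' = −Σ pᵢ ln pᵢ = −((-0.129350) + (-0.231130) + (-0.163697) + (-0.129350)) = 0.653527.
With S = 4 species, ln S = 1.386294, so J = 0.653527/1.386294 = 0.471420, i.e. 0.4714 to 4 decimal places.

0.4714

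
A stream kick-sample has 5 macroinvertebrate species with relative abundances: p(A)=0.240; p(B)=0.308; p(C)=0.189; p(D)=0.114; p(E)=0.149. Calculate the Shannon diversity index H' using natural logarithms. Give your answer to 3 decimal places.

Each pᵢ ln pᵢ term (working shown to 5 dp, full precision carried): 0.24×(-1.42712)=-0.34251, 0.308×(-1.17766)=-0.36272, 0.189×(-1.66601)=-0.31488, 0.114×(-2.17156)=-0.24756, 0.149×(-1.90381)=-0.28367.
Sum = -1.55133, so H' = 1.551.

1.551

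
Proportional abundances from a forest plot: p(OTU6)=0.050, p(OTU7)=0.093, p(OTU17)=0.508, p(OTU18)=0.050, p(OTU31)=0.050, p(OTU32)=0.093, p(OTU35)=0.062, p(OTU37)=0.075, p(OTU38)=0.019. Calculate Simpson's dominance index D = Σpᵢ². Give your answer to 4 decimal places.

D = 0.05² + 0.093² + 0.508² + 0.05² + 0.05² + 0.093² + 0.062² + 0.075² + 0.019² = 0.002500 + 0.008649 + 0.258064 + 0.002500 + 0.002500 + 0.008649 + 0.003844 + 0.005625 + 0.000361 = 0.292692 (working shown to 6 dp, full precision carried).
To 4 decimal places, D = 0.2927.

0.2927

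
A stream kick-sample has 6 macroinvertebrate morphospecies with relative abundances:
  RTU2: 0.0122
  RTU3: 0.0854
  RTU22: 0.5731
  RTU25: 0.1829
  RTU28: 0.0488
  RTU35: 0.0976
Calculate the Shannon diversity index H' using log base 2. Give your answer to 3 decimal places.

Each pᵢ log₂ pᵢ term (working shown to 6 dp, full precision carried): 0.0122×(-6.356975)=-0.077555, 0.0854×(-3.549620)=-0.303138, 0.5731×(-0.803141)=-0.460280, 0.1829×(-2.450873)=-0.448265, 0.0488×(-4.356975)=-0.212620, 0.0976×(-3.356975)=-0.327641.
Sum = -1.829499, so H' = 1.829.

1.829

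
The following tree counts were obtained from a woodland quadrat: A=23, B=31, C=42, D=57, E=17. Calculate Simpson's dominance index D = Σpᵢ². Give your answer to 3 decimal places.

0.235

Total N = 23+31+42+57+17 = 170, so the proportions are 0.13529, 0.18235, 0.24706, 0.33529, 0.1 (working shown to 5 dp, full precision carried).
D = 0.13529² + 0.18235² + 0.24706² + 0.33529² + 0.1² = 0.01830 + 0.03325 + 0.06104 + 0.11242 + 0.01000 = 0.23502.
To 3 decimal places, D = 0.235.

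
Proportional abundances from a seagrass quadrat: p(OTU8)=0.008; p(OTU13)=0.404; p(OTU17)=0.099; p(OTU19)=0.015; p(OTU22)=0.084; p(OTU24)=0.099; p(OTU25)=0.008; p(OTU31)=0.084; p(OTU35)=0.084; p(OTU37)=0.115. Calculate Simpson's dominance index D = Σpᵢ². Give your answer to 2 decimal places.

D = 0.008² + 0.404² + 0.099² + 0.015² + 0.084² + 0.099² + 0.008² + 0.084² + 0.084² + 0.115² = 0.0001 + 0.1632 + 0.0098 + 0.0002 + 0.0071 + 0.0098 + 0.0001 + 0.0071 + 0.0071 + 0.0132 = 0.2176 (working shown to 4 dp, full precision carried).
To 2 decimal places, D = 0.22.

0.22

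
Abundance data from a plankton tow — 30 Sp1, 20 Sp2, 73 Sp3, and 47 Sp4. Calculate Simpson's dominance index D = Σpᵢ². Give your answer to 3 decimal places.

0.306

Total N = 30+20+73+47 = 170, so the proportions are 0.17647, 0.11765, 0.42941, 0.27647 (working shown to 5 dp, full precision carried).
D = 0.17647² + 0.11765² + 0.42941² + 0.27647² = 0.03114 + 0.01384 + 0.18439 + 0.07644 = 0.30581.
To 3 decimal places, D = 0.306.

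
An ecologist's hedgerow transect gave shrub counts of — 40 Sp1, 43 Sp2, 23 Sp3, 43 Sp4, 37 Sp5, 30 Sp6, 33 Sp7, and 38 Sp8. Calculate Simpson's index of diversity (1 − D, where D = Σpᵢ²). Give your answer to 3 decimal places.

Total N = 40+43+23+43+37+30+33+38 = 287, so the proportions are 0.13937, 0.14983, 0.08014, 0.14983, 0.12892, 0.10453, 0.11498, 0.1324 (working shown to 5 dp, full precision carried).
D = 0.13937² + 0.14983² + 0.08014² + 0.14983² + 0.12892² + 0.10453² + 0.11498² + 0.1324² = 0.01942 + 0.02245 + 0.00642 + 0.02245 + 0.01662 + 0.01093 + 0.01322 + 0.01753 = 0.12904.
So 1 − D = 0.87096, i.e. 0.871 to 3 decimal places.

0.871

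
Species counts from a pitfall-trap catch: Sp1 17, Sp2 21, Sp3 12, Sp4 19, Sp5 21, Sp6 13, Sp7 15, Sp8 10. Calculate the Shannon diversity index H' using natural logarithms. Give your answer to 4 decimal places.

2.0490

Total N = 17+21+12+19+21+13+15+10 = 128, so the proportions are 0.132812, 0.164062, 0.09375, 0.148438, 0.164062, 0.101562, 0.117188, 0.078125 (working shown to 6 dp, full precision carried).
Each pᵢ ln pᵢ term: 0.132812×(-2.018817)=-0.268124, 0.164062×(-1.807508)=-0.296544, 0.09375×(-2.367124)=-0.221918, 0.148438×(-1.907591)=-0.283158, 0.164062×(-1.807508)=-0.296544, 0.101562×(-2.287081)=-0.232282, 0.117188×(-2.143980)=-0.251248, 0.078125×(-2.549445)=-0.199175.
Sum = -2.048993, so H' = 2.0490.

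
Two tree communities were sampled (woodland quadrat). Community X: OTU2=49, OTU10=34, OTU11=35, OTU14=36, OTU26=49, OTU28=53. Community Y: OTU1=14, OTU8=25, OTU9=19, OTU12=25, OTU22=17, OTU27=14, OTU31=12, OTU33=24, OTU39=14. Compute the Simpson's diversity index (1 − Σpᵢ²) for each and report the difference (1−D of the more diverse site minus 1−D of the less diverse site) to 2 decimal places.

Community X: N=256, proportions 0.19141, 0.13281, 0.13672, 0.14062, 0.19141, 0.20703, giving 1−D = 0.82776 (working shown to 5 dp, full precision carried).
Community Y: N=164, proportions 0.08537, 0.15244, 0.11585, 0.15244, 0.10366, 0.08537, 0.07317, 0.14634, 0.08537, giving 1−D = 0.88073.
Difference = |0.82776 − 0.88073| = 0.05297, i.e. 0.05 to 2 decimal places.

0.05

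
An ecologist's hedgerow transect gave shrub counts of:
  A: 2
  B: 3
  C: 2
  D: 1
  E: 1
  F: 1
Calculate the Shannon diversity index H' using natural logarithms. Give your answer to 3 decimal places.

1.696

Total N = 2+3+2+1+1+1 = 10, so the proportions are 0.2, 0.3, 0.2, 0.1, 0.1, 0.1 (working shown to 5 dp, full precision carried).
Each pᵢ ln pᵢ term: 0.2×(-1.60944)=-0.32189, 0.3×(-1.20397)=-0.36119, 0.2×(-1.60944)=-0.32189, 0.1×(-2.30259)=-0.23026, 0.1×(-2.30259)=-0.23026, 0.1×(-2.30259)=-0.23026.
Sum = -1.69574, so H' = 1.696.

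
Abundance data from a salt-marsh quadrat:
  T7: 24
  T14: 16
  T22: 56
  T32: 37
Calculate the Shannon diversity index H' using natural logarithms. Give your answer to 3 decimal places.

Total N = 24+16+56+37 = 133, so the proportions are 0.18045, 0.1203, 0.42105, 0.2782 (working shown to 5 dp, full precision carried).
Each pᵢ ln pᵢ term: 0.18045×(-1.71230)=-0.30899, 0.1203×(-2.11776)=-0.25477, 0.42105×(-0.86500)=-0.36421, 0.2782×(-1.27943)=-0.35593.
Sum = -1.28390, so H' = 1.284.

1.284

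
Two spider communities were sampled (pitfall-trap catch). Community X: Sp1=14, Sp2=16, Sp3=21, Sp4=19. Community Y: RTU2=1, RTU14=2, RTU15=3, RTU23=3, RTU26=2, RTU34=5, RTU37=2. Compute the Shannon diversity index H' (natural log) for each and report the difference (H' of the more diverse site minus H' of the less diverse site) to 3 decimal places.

0.472

Community X: N=70, proportions 0.2, 0.22857, 0.3, 0.27143, giving H' = 1.37439 (working shown to 5 dp, full precision carried).
Community Y: N=18, proportions 0.05556, 0.11111, 0.16667, 0.16667, 0.11111, 0.27778, 0.11111, giving H' = 1.84605.
Difference = |1.37439 − 1.84605| = 0.47166, i.e. 0.472 to 3 decimal places.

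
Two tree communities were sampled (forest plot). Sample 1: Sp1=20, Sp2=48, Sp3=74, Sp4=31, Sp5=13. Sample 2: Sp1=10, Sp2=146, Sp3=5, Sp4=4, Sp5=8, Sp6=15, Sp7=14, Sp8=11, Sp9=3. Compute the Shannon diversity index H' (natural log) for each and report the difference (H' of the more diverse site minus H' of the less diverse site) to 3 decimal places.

Sample 1: N=186, proportions 0.10753, 0.25806, 0.39785, 0.16667, 0.06989, giving H' = 1.44063 (working shown to 5 dp, full precision carried).
Sample 2: N=216, proportions 0.0463, 0.67593, 0.02315, 0.01852, 0.03704, 0.06944, 0.06481, 0.05093, 0.01389, giving H' = 1.26370.
Difference = |1.44063 − 1.26370| = 0.17693, i.e. 0.177 to 3 decimal places.

0.177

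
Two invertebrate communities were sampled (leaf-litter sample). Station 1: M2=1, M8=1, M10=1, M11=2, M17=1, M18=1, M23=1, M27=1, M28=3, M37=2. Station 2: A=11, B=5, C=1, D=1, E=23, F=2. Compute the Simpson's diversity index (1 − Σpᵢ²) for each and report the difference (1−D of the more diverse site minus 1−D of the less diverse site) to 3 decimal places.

0.246

Station 1: N=14, proportions 0.07143, 0.07143, 0.07143, 0.14286, 0.07143, 0.07143, 0.07143, 0.07143, 0.21429, 0.14286, giving 1−D = 0.87755 (working shown to 5 dp, full precision carried).
Station 2: N=43, proportions 0.25581, 0.11628, 0.02326, 0.02326, 0.53488, 0.04651, giving 1−D = 0.63169.
Difference = |0.87755 − 0.63169| = 0.24586, i.e. 0.246 to 3 decimal places.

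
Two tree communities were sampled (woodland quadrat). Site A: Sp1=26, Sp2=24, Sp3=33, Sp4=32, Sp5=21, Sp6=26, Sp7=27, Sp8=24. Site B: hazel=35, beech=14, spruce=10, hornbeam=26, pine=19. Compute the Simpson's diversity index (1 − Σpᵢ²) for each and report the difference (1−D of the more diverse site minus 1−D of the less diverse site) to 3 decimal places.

0.109

Site A: N=213, proportions 0.12207, 0.11268, 0.15493, 0.15023, 0.09859, 0.12207, 0.12676, 0.11268, giving 1−D = 0.87245 (working shown to 5 dp, full precision carried).
Site B: N=104, proportions 0.33654, 0.13462, 0.09615, 0.25, 0.18269, giving 1−D = 0.76350.
Difference = |0.87245 − 0.76350| = 0.10895, i.e. 0.109 to 3 decimal places.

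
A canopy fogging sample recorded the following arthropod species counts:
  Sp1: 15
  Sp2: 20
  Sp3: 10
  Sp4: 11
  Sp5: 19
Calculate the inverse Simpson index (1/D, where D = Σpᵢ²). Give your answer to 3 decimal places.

Total N = 15+20+10+11+19 = 75, so the proportions are 0.2, 0.2666667, 0.1333333, 0.1466667, 0.2533333 (working shown to 7 dp, full precision carried).
D = 0.2² + 0.2666667² + 0.1333333² + 0.1466667² + 0.2533333² = 0.0400000 + 0.0711111 + 0.0177778 + 0.0215111 + 0.0641778 = 0.2145778.
So 1/D = 4.66031, i.e. 4.660 to 3 decimal places.

4.660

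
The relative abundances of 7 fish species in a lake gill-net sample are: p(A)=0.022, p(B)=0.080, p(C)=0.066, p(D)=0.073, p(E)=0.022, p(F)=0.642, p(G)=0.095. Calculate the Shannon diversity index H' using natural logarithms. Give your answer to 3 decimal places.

1.249

Each pᵢ ln pᵢ term (working shown to 5 dp, full precision carried): 0.022×(-3.81671)=-0.08397, 0.08×(-2.52573)=-0.20206, 0.066×(-2.71810)=-0.17939, 0.073×(-2.61730)=-0.19106, 0.022×(-3.81671)=-0.08397, 0.642×(-0.44317)=-0.28451, 0.095×(-2.35388)=-0.22362.
Sum = -1.24858, so H' = 1.249.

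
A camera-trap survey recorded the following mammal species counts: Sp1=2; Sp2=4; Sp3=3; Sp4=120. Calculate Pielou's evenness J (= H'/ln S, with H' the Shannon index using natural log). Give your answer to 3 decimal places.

0.236

Total N = 2+4+3+120 = 129, so the proportions are 0.0155, 0.03101, 0.02326, 0.93023 (working shown to 5 dp, full precision carried).
H' = −Σ pᵢ ln pᵢ = −((-0.06460) + (-0.10771) + (-0.08747) + (-0.06728)) = 0.32705.
With S = 4 species, ln S = 1.38629, so J = 0.32705/1.38629 = 0.23592, i.e. 0.236 to 3 decimal places.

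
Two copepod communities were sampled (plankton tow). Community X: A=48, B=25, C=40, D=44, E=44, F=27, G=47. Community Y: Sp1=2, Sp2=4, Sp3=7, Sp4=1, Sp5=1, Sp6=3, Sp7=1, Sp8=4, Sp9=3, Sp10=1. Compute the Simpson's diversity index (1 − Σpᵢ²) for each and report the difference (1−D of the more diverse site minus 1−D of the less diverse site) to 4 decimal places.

0.0032

Community X: N=275, proportions 0.174545, 0.090909, 0.145455, 0.16, 0.16, 0.098182, 0.170909, giving 1−D = 0.850063 (working shown to 6 dp, full precision carried).
Community Y: N=27, proportions 0.074074, 0.148148, 0.259259, 0.037037, 0.037037, 0.111111, 0.037037, 0.148148, 0.111111, 0.037037, giving 1−D = 0.853224.
Difference = |0.850063 − 0.853224| = 0.003161, i.e. 0.0032 to 4 decimal places.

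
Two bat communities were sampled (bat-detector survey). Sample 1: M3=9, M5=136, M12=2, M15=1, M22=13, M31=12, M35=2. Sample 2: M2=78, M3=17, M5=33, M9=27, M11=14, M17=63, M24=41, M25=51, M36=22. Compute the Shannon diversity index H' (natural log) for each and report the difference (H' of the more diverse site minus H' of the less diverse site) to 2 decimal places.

Sample 1: N=175, proportions 0.0514, 0.7771, 0.0114, 0.0057, 0.0743, 0.0686, 0.0114, giving H' = 0.8572 (working shown to 4 dp, full precision carried).
Sample 2: N=346, proportions 0.2254, 0.0491, 0.0954, 0.078, 0.0405, 0.1821, 0.1185, 0.1474, 0.0636, giving H' = 2.0571.
Difference = |0.8572 − 2.0571| = 1.1999, i.e. 1.20 to 2 decimal places.

1.20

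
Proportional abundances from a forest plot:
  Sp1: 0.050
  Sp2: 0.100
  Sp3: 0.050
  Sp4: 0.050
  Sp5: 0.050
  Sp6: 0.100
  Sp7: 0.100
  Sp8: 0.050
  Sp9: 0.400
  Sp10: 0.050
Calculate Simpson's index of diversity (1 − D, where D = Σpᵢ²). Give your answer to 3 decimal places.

0.795

D = 0.05² + 0.1² + 0.05² + 0.05² + 0.05² + 0.1² + 0.1² + 0.05² + 0.4² + 0.05² = 0.00250 + 0.01000 + 0.00250 + 0.00250 + 0.00250 + 0.01000 + 0.01000 + 0.00250 + 0.16000 + 0.00250 = 0.20500 (working shown to 5 dp, full precision carried).
So 1 − D = 0.79500, i.e. 0.795 to 3 decimal places.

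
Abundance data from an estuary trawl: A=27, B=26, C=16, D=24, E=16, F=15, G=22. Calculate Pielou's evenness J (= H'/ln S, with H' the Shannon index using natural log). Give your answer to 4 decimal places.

0.9866

Total N = 27+26+16+24+16+15+22 = 146, so the proportions are 0.184932, 0.178082, 0.109589, 0.164384, 0.109589, 0.10274, 0.150685 (working shown to 6 dp, full precision carried).
H' = −Σ pᵢ ln pᵢ = −((-0.312122) + (-0.307283) + (-0.242303) + (-0.296803) + (-0.242303) + (-0.233790) + (-0.285181)) = 1.919785.
With S = 7 species, ln S = 1.945910, so J = 1.919785/1.945910 = 0.986574, i.e. 0.9866 to 4 decimal places.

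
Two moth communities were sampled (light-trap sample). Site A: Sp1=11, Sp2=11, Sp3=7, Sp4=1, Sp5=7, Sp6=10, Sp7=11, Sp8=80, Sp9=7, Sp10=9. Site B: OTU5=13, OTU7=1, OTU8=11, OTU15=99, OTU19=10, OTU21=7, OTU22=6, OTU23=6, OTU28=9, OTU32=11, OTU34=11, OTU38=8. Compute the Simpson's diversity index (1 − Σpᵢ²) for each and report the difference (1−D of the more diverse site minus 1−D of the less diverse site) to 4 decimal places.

Site A: N=154, proportions 0.071429, 0.071429, 0.045455, 0.006494, 0.045455, 0.064935, 0.071429, 0.519481, 0.045455, 0.058442, giving 1−D = 0.700961 (working shown to 6 dp, full precision carried).
Site B: N=192, proportions 0.067708, 0.005208, 0.057292, 0.515625, 0.052083, 0.036458, 0.03125, 0.03125, 0.046875, 0.057292, 0.057292, 0.041667, giving 1−D = 0.709744.
Difference = |0.700961 − 0.709744| = 0.008783, i.e. 0.0088 to 4 decimal places.

0.0088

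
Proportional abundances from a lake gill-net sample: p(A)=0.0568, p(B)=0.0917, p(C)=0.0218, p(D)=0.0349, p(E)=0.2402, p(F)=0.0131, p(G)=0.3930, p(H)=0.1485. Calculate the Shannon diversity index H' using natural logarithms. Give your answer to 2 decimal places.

1.63

Each pᵢ ln pᵢ term (working shown to 4 dp, full precision carried): 0.0568×(-2.8682)=-0.1629, 0.0917×(-2.3892)=-0.2191, 0.0218×(-3.8258)=-0.0834, 0.0349×(-3.3553)=-0.1171, 0.2402×(-1.4263)=-0.3426, 0.0131×(-4.3351)=-0.0568, 0.393×(-0.9339)=-0.3670, 0.1485×(-1.9072)=-0.2832.
Sum = -1.6321, so H' = 1.63.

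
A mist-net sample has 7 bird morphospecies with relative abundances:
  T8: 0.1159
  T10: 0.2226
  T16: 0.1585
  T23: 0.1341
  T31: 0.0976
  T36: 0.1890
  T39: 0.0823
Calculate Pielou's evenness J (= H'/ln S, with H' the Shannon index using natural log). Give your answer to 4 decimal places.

0.9729

H' = −Σ pᵢ ln pᵢ = −((-0.249768) + (-0.334430) + (-0.291957) + (-0.269430) + (-0.227103) + (-0.314876) + (-0.205535)) = 1.893098 (working shown to 6 dp, full precision carried).
With S = 7 species, ln S = 1.945910, so J = 1.893098/1.945910 = 0.972860, i.e. 0.9729 to 4 decimal places.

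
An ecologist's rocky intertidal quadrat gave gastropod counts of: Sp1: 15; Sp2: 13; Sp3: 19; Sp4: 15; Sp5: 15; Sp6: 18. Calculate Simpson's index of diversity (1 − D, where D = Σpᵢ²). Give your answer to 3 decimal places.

Total N = 15+13+19+15+15+18 = 95, so the proportions are 0.15789, 0.13684, 0.2, 0.15789, 0.15789, 0.18947 (working shown to 5 dp, full precision carried).
D = 0.15789² + 0.13684² + 0.2² + 0.15789² + 0.15789² + 0.18947² = 0.02493 + 0.01873 + 0.04000 + 0.02493 + 0.02493 + 0.03590 = 0.16942.
So 1 − D = 0.83058, i.e. 0.831 to 3 decimal places.

0.831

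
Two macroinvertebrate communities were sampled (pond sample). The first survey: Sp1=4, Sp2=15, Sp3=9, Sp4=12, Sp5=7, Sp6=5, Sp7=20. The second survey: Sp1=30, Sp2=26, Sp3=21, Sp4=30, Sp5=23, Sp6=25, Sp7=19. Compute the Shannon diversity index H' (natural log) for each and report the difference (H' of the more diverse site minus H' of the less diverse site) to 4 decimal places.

0.1199

The first survey: N=72, proportions 0.055556, 0.208333, 0.125, 0.166667, 0.097222, 0.069444, 0.277778, giving H' = 1.813568 (working shown to 6 dp, full precision carried).
The second survey: N=174, proportions 0.172414, 0.149425, 0.12069, 0.172414, 0.132184, 0.143678, 0.109195, giving H' = 1.933481.
Difference = |1.813568 − 1.933481| = 0.119913, i.e. 0.1199 to 4 decimal places.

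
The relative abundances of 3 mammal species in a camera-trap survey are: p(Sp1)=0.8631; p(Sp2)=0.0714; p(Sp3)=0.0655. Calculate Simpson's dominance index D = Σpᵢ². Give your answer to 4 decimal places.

0.7543

D = 0.8631² + 0.0714² + 0.0655² = 0.744942 + 0.005098 + 0.004290 = 0.754330 (working shown to 6 dp, full precision carried).
To 4 decimal places, D = 0.7543.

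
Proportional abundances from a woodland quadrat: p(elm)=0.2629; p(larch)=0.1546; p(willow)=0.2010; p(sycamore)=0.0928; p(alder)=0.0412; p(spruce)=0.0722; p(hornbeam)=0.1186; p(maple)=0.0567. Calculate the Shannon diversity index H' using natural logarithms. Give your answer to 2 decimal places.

1.92

Each pᵢ ln pᵢ term (working shown to 4 dp, full precision carried): 0.2629×(-1.3360)=-0.3512, 0.1546×(-1.8669)=-0.2886, 0.201×(-1.6045)=-0.3225, 0.0928×(-2.3773)=-0.2206, 0.0412×(-3.1893)=-0.1314, 0.0722×(-2.6283)=-0.1898, 0.1186×(-2.1320)=-0.2529, 0.0567×(-2.8700)=-0.1627.
Sum = -1.9197, so H' = 1.92.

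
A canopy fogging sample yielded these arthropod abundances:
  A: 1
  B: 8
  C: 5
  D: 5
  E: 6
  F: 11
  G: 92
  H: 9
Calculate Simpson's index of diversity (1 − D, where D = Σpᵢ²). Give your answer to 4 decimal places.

Total N = 1+8+5+5+6+11+92+9 = 137, so the proportions are 0.007299, 0.058394, 0.036496, 0.036496, 0.043796, 0.080292, 0.671533, 0.065693 (working shown to 6 dp, full precision carried).
D = 0.007299² + 0.058394² + 0.036496² + 0.036496² + 0.043796² + 0.080292² + 0.671533² + 0.065693² = 0.000053 + 0.003410 + 0.001332 + 0.001332 + 0.001918 + 0.006447 + 0.450956 + 0.004316 = 0.469764.
So 1 − D = 0.530236, i.e. 0.5302 to 4 decimal places.

0.5302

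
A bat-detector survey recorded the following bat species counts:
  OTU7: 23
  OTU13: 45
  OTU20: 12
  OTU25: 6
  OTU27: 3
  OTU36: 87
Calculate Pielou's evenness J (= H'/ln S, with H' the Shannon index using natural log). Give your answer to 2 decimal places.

Total N = 23+45+12+6+3+87 = 176, so the proportions are 0.1307, 0.2557, 0.0682, 0.0341, 0.017, 0.4943 (working shown to 4 dp, full precision carried).
H' = −Σ pᵢ ln pᵢ = −((-0.2659) + (-0.3487) + (-0.1831) + (-0.1152) + (-0.0694) + (-0.3483)) = 1.3306.
With S = 6 species, ln S = 1.7918, so J = 1.3306/1.7918 = 0.7426, i.e. 0.74 to 2 decimal places.

0.74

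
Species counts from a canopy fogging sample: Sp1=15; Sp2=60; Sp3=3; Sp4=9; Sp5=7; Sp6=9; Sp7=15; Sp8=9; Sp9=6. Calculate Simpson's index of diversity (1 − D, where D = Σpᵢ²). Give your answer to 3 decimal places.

Total N = 15+60+3+9+7+9+15+9+6 = 133, so the proportions are 0.11278, 0.45113, 0.02256, 0.06767, 0.05263, 0.06767, 0.11278, 0.06767, 0.04511 (working shown to 5 dp, full precision carried).
D = 0.11278² + 0.45113² + 0.02256² + 0.06767² + 0.05263² + 0.06767² + 0.11278² + 0.06767² + 0.04511² = 0.01272 + 0.20352 + 0.00051 + 0.00458 + 0.00277 + 0.00458 + 0.01272 + 0.00458 + 0.00204 = 0.24801.
So 1 − D = 0.75199, i.e. 0.752 to 3 decimal places.

0.752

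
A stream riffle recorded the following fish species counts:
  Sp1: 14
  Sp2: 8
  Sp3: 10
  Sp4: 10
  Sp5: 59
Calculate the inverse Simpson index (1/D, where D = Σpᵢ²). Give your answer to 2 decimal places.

Total N = 14+8+10+10+59 = 101, so the proportions are 0.13861, 0.07921, 0.09901, 0.09901, 0.58416 (working shown to 5 dp, full precision carried).
D = 0.13861² + 0.07921² + 0.09901² + 0.09901² + 0.58416² = 0.01921 + 0.00627 + 0.00980 + 0.00980 + 0.34124 = 0.38633.
So 1/D = 2.5884, i.e. 2.59 to 2 decimal places.

2.59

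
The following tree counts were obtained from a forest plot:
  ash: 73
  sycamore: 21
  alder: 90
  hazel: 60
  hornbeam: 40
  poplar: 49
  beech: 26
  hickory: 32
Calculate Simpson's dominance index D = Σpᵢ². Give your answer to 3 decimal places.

Total N = 73+21+90+60+40+49+26+32 = 391, so the proportions are 0.1867, 0.05371, 0.23018, 0.15345, 0.1023, 0.12532, 0.0665, 0.08184 (working shown to 5 dp, full precision carried).
D = 0.1867² + 0.05371² + 0.23018² + 0.15345² + 0.1023² + 0.12532² + 0.0665² + 0.08184² = 0.03486 + 0.00288 + 0.05298 + 0.02355 + 0.01047 + 0.01571 + 0.00442 + 0.00670 = 0.15156.
To 3 decimal places, D = 0.152.

0.152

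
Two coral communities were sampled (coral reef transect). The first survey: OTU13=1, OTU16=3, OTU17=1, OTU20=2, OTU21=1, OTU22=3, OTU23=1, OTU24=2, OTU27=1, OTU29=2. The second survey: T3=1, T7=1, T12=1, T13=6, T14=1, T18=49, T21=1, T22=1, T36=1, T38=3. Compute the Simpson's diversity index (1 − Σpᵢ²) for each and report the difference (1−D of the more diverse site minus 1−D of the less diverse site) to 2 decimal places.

0.46

The first survey: N=17, proportions 0.0588, 0.1765, 0.0588, 0.1176, 0.0588, 0.1765, 0.0588, 0.1176, 0.0588, 0.1176, giving 1−D = 0.8789 (working shown to 4 dp, full precision carried).
The second survey: N=65, proportions 0.0154, 0.0154, 0.0154, 0.0923, 0.0154, 0.7538, 0.0154, 0.0154, 0.0154, 0.0462, giving 1−D = 0.4194.
Difference = |0.8789 − 0.4194| = 0.4595, i.e. 0.46 to 2 decimal places.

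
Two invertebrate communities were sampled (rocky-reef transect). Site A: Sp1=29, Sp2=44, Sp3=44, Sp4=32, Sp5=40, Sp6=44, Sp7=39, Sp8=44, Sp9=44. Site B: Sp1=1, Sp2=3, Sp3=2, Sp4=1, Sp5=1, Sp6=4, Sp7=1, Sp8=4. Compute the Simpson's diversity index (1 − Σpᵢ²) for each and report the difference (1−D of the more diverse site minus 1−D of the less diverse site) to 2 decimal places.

0.06

Site A: N=360, proportions 0.0806, 0.1222, 0.1222, 0.0889, 0.1111, 0.1222, 0.1083, 0.1222, 0.1222, giving 1−D = 0.8868 (working shown to 4 dp, full precision carried).
Site B: N=17, proportions 0.0588, 0.1765, 0.1176, 0.0588, 0.0588, 0.2353, 0.0588, 0.2353, giving 1−D = 0.8304.
Difference = |0.8868 − 0.8304| = 0.0564, i.e. 0.06 to 2 decimal places.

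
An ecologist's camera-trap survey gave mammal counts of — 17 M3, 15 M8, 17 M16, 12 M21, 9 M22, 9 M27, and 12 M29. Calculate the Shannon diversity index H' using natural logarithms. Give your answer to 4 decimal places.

Total N = 17+15+17+12+9+9+12 = 91, so the proportions are 0.186813, 0.164835, 0.186813, 0.131868, 0.098901, 0.098901, 0.131868 (working shown to 6 dp, full precision carried).
Each pᵢ ln pᵢ term: 0.186813×(-1.677646)=-0.313406, 0.164835×(-1.802809)=-0.297166, 0.186813×(-1.677646)=-0.313406, 0.131868×(-2.025953)=-0.267159, 0.098901×(-2.313635)=-0.228821, 0.098901×(-2.313635)=-0.228821, 0.131868×(-2.025953)=-0.267159.
Sum = -1.915939, so H' = 1.9159.

1.9159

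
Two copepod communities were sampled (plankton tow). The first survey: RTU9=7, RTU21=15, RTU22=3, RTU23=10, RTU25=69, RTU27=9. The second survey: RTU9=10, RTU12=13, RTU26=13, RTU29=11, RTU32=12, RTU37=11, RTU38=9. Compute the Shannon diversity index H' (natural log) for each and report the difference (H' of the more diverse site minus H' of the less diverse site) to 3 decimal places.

0.684

The first survey: N=113, proportions 0.061947, 0.132743, 0.026549, 0.088496, 0.610619, 0.079646, giving H' = 1.254006 (working shown to 6 dp, full precision carried).
The second survey: N=79, proportions 0.126582, 0.164557, 0.164557, 0.139241, 0.151899, 0.139241, 0.113924, giving H' = 1.938282.
Difference = |1.254006 − 1.938282| = 0.684276, i.e. 0.684 to 3 decimal places.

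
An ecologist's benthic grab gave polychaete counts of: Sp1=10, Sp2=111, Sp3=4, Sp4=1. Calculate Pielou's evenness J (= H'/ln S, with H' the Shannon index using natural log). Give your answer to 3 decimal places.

Total N = 10+111+4+1 = 126, so the proportions are 0.07937, 0.88095, 0.03175, 0.00794 (working shown to 5 dp, full precision carried).
H' = −Σ pᵢ ln pᵢ = −((-0.20109) + (-0.11166) + (-0.10952) + (-0.03838)) = 0.46066.
With S = 4 species, ln S = 1.38629, so J = 0.46066/1.38629 = 0.33229, i.e. 0.332 to 3 decimal places.

0.332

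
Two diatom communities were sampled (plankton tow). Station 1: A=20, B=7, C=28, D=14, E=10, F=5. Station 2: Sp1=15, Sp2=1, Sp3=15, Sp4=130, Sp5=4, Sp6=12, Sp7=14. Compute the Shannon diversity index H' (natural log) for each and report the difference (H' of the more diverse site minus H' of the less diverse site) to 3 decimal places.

0.500

Station 1: N=84, proportions 0.2381, 0.08333, 0.33333, 0.16667, 0.11905, 0.05952, giving H' = 1.63489 (working shown to 5 dp, full precision carried).
Station 2: N=191, proportions 0.07853, 0.00524, 0.07853, 0.68063, 0.02094, 0.06283, 0.0733, giving H' = 1.13535.
Difference = |1.63489 − 1.13535| = 0.49954, i.e. 0.500 to 3 decimal places.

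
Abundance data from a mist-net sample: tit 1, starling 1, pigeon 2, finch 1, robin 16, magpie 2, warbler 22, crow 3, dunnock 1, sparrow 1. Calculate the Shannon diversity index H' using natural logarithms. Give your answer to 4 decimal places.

1.5434

Total N = 1+1+2+1+16+2+22+3+1+1 = 50, so the proportions are 0.02, 0.02, 0.04, 0.02, 0.32, 0.04, 0.44, 0.06, 0.02, 0.02 (working shown to 6 dp, full precision carried).
Each pᵢ ln pᵢ term: 0.02×(-3.912023)=-0.078240, 0.02×(-3.912023)=-0.078240, 0.04×(-3.218876)=-0.128755, 0.02×(-3.912023)=-0.078240, 0.32×(-1.139434)=-0.364619, 0.04×(-3.218876)=-0.128755, 0.44×(-0.820981)=-0.361231, 0.06×(-2.813411)=-0.168805, 0.02×(-3.912023)=-0.078240, 0.02×(-3.912023)=-0.078240.
Sum = -1.543367, so H' = 1.5434.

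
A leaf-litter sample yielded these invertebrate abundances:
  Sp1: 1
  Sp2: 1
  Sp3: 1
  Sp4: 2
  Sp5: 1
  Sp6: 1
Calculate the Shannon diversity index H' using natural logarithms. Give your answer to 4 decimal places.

Total N = 1+1+1+2+1+1 = 7, so the proportions are 0.142857, 0.142857, 0.142857, 0.285714, 0.142857, 0.142857 (working shown to 6 dp, full precision carried).
Each pᵢ ln pᵢ term: 0.142857×(-1.945910)=-0.277987, 0.142857×(-1.945910)=-0.277987, 0.142857×(-1.945910)=-0.277987, 0.285714×(-1.252763)=-0.357932, 0.142857×(-1.945910)=-0.277987, 0.142857×(-1.945910)=-0.277987.
Sum = -1.747868, so H' = 1.7479.

1.7479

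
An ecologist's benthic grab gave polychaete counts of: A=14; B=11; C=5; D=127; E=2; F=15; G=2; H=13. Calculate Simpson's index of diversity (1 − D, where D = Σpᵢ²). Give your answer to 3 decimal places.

0.528

Total N = 14+11+5+127+2+15+2+13 = 189, so the proportions are 0.07407, 0.0582, 0.02646, 0.67196, 0.01058, 0.07937, 0.01058, 0.06878 (working shown to 5 dp, full precision carried).
D = 0.07407² + 0.0582² + 0.02646² + 0.67196² + 0.01058² + 0.07937² + 0.01058² + 0.06878² = 0.00549 + 0.00339 + 0.00070 + 0.45153 + 0.00011 + 0.00630 + 0.00011 + 0.00473 = 0.47236.
So 1 − D = 0.52764, i.e. 0.528 to 3 decimal places.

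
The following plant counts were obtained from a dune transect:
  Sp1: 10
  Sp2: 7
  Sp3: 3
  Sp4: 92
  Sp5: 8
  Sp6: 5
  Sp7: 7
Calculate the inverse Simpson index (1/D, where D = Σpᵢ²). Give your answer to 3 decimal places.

1.989

Total N = 10+7+3+92+8+5+7 = 132, so the proportions are 0.075758, 0.05303, 0.022727, 0.69697, 0.060606, 0.037879, 0.05303 (working shown to 6 dp, full precision carried).
D = 0.075758² + 0.05303² + 0.022727² + 0.69697² + 0.060606² + 0.037879² + 0.05303² = 0.005739 + 0.002812 + 0.000517 + 0.485767 + 0.003673 + 0.001435 + 0.002812 = 0.502755.
So 1/D = 1.98904, i.e. 1.989 to 3 decimal places.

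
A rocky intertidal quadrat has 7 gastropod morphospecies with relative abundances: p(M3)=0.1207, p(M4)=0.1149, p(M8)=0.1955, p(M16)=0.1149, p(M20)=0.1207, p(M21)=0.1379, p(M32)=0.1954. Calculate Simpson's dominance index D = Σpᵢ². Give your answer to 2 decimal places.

0.15

D = 0.1207² + 0.1149² + 0.1955² + 0.1149² + 0.1207² + 0.1379² + 0.1954² = 0.0146 + 0.0132 + 0.0382 + 0.0132 + 0.0146 + 0.0190 + 0.0382 = 0.1510 (working shown to 4 dp, full precision carried).
To 2 decimal places, D = 0.15.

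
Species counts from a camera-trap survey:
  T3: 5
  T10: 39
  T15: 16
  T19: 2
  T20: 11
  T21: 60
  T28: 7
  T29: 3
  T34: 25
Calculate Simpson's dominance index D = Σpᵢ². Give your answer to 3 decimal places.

0.220

Total N = 5+39+16+2+11+60+7+3+25 = 168, so the proportions are 0.02976, 0.23214, 0.09524, 0.0119, 0.06548, 0.35714, 0.04167, 0.01786, 0.14881 (working shown to 5 dp, full precision carried).
D = 0.02976² + 0.23214² + 0.09524² + 0.0119² + 0.06548² + 0.35714² + 0.04167² + 0.01786² + 0.14881² = 0.00089 + 0.05389 + 0.00907 + 0.00014 + 0.00429 + 0.12755 + 0.00174 + 0.00032 + 0.02214 = 0.22003.
To 3 decimal places, D = 0.220.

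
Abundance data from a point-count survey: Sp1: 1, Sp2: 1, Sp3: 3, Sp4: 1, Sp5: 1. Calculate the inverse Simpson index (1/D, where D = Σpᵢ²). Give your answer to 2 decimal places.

3.77

Total N = 1+1+3+1+1 = 7, so the proportions are 0.142857, 0.142857, 0.428571, 0.142857, 0.142857 (working shown to 6 dp, full precision carried).
D = 0.142857² + 0.142857² + 0.428571² + 0.142857² + 0.142857² = 0.020408 + 0.020408 + 0.183673 + 0.020408 + 0.020408 = 0.265306.
So 1/D = 3.7692, i.e. 3.77 to 2 decimal places.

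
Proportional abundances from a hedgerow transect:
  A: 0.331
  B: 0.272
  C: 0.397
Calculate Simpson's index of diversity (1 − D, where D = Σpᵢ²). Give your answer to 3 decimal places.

0.659

D = 0.331² + 0.272² + 0.397² = 0.10956 + 0.07398 + 0.15761 = 0.34115 (working shown to 5 dp, full precision carried).
So 1 − D = 0.65885, i.e. 0.659 to 3 decimal places.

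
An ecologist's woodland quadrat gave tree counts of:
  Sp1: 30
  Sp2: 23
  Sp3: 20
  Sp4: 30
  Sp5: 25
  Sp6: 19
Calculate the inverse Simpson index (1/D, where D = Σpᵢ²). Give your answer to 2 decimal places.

Total N = 30+23+20+30+25+19 = 147, so the proportions are 0.204082, 0.156463, 0.136054, 0.204082, 0.170068, 0.129252 (working shown to 6 dp, full precision carried).
D = 0.204082² + 0.156463² + 0.136054² + 0.204082² + 0.170068² + 0.129252² = 0.041649 + 0.024481 + 0.018511 + 0.041649 + 0.028923 + 0.016706 = 0.171919.
So 1/D = 5.8167, i.e. 5.82 to 2 decimal places.

5.82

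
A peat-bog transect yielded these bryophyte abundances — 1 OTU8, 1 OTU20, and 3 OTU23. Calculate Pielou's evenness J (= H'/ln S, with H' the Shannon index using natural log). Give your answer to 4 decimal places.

0.8650

Total N = 1+1+3 = 5, so the proportions are 0.2, 0.2, 0.6 (working shown to 6 dp, full precision carried).
H' = −Σ pᵢ ln pᵢ = −((-0.321888) + (-0.321888) + (-0.306495)) = 0.950271.
With S = 3 species, ln S = 1.098612, so J = 0.950271/1.098612 = 0.864974, i.e. 0.8650 to 4 decimal places.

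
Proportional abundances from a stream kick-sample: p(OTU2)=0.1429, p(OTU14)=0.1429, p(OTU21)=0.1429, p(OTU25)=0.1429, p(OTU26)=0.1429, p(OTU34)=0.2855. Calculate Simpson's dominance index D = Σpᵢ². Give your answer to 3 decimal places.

0.184

D = 0.1429² + 0.1429² + 0.1429² + 0.1429² + 0.1429² + 0.2855² = 0.02042 + 0.02042 + 0.02042 + 0.02042 + 0.02042 + 0.08151 = 0.18361 (working shown to 5 dp, full precision carried).
To 3 decimal places, D = 0.184.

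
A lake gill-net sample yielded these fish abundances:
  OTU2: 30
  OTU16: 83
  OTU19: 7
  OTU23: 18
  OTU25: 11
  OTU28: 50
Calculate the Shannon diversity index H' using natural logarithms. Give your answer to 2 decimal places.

1.49

Total N = 30+83+7+18+11+50 = 199, so the proportions are 0.1508, 0.4171, 0.0352, 0.0905, 0.0553, 0.2513 (working shown to 4 dp, full precision carried).
Each pᵢ ln pᵢ term: 0.1508×(-1.8921)=-0.2852, 0.4171×(-0.8745)=-0.3647, 0.0352×(-3.3474)=-0.1177, 0.0905×(-2.4029)=-0.2174, 0.0553×(-2.8954)=-0.1600, 0.2513×(-1.3813)=-0.3471.
Sum = -1.4922, so H' = 1.49.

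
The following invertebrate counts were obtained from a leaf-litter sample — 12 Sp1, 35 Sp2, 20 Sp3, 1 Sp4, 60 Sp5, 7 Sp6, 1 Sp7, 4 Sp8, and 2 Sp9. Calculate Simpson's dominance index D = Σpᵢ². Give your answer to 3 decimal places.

0.270

Total N = 12+35+20+1+60+7+1+4+2 = 142, so the proportions are 0.08451, 0.24648, 0.14085, 0.00704, 0.42254, 0.0493, 0.00704, 0.02817, 0.01408 (working shown to 5 dp, full precision carried).
D = 0.08451² + 0.24648² + 0.14085² + 0.00704² + 0.42254² + 0.0493² + 0.00704² + 0.02817² + 0.01408² = 0.00714 + 0.06075 + 0.01984 + 0.00005 + 0.17854 + 0.00243 + 0.00005 + 0.00079 + 0.00020 = 0.26979.
To 3 decimal places, D = 0.270.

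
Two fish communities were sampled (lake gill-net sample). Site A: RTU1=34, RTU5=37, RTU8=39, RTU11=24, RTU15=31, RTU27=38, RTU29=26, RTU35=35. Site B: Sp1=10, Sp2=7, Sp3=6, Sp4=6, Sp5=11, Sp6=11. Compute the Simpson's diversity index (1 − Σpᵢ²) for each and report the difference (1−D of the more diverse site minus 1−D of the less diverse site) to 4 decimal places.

Site A: N=264, proportions 0.128788, 0.140152, 0.147727, 0.090909, 0.117424, 0.143939, 0.098485, 0.132576, giving 1−D = 0.871901 (working shown to 6 dp, full precision carried).
Site B: N=51, proportions 0.196078, 0.137255, 0.117647, 0.117647, 0.215686, 0.215686, giving 1−D = 0.821992.
Difference = |0.871901 − 0.821992| = 0.049909, i.e. 0.0499 to 4 decimal places.

0.0499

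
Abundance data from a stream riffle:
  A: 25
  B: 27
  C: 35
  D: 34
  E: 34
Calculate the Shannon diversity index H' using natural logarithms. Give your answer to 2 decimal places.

1.60

Total N = 25+27+35+34+34 = 155, so the proportions are 0.1613, 0.1742, 0.2258, 0.2194, 0.2194 (working shown to 4 dp, full precision carried).
Each pᵢ ln pᵢ term: 0.1613×(-1.8245)=-0.2943, 0.1742×(-1.7476)=-0.3044, 0.2258×(-1.4881)=-0.3360, 0.2194×(-1.5171)=-0.3328, 0.2194×(-1.5171)=-0.3328.
Sum = -1.6003, so H' = 1.60.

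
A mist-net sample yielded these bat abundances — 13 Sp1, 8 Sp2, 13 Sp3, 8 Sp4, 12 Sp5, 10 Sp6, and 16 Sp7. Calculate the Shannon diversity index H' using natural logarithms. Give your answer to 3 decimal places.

Total N = 13+8+13+8+12+10+16 = 80, so the proportions are 0.1625, 0.1, 0.1625, 0.1, 0.15, 0.125, 0.2 (working shown to 5 dp, full precision carried).
Each pᵢ ln pᵢ term: 0.1625×(-1.81708)=-0.29528, 0.1×(-2.30259)=-0.23026, 0.1625×(-1.81708)=-0.29528, 0.1×(-2.30259)=-0.23026, 0.15×(-1.89712)=-0.28457, 0.125×(-2.07944)=-0.25993, 0.2×(-1.60944)=-0.32189.
Sum = -1.91745, so H' = 1.917.

1.917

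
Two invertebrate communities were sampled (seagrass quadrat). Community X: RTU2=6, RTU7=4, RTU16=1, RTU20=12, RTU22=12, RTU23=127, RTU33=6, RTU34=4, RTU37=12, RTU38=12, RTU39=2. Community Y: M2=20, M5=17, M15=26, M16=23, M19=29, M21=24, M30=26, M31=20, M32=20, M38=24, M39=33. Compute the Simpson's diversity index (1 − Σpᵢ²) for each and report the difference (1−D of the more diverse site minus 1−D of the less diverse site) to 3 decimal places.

Community X: N=198, proportions 0.0303, 0.0202, 0.00505, 0.06061, 0.06061, 0.64141, 0.0303, 0.0202, 0.06061, 0.06061, 0.0101, giving 1−D = 0.57112 (working shown to 5 dp, full precision carried).
Community Y: N=262, proportions 0.07634, 0.06489, 0.09924, 0.08779, 0.11069, 0.0916, 0.09924, 0.07634, 0.07634, 0.0916, 0.12595, giving 1−D = 0.90601.
Difference = |0.57112 − 0.90601| = 0.33489, i.e. 0.335 to 3 decimal places.

0.335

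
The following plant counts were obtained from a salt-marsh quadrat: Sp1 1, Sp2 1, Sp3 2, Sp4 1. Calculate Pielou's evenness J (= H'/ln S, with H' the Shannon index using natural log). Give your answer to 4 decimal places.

0.9610

Total N = 1+1+2+1 = 5, so the proportions are 0.2, 0.2, 0.4, 0.2 (working shown to 6 dp, full precision carried).
H' = −Σ pᵢ ln pᵢ = −((-0.321888) + (-0.321888) + (-0.366516) + (-0.321888)) = 1.332179.
With S = 4 species, ln S = 1.386294, so J = 1.332179/1.386294 = 0.960964, i.e. 0.9610 to 4 decimal places.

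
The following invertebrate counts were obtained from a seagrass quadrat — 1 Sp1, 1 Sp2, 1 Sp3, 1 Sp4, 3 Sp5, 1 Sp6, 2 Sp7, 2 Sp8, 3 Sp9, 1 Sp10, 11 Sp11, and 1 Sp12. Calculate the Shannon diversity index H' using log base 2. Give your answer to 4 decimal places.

Total N = 1+1+1+1+3+1+2+2+3+1+11+1 = 28, so the proportions are 0.035714, 0.035714, 0.035714, 0.035714, 0.107143, 0.035714, 0.071429, 0.071429, 0.107143, 0.035714, 0.392857, 0.035714 (working shown to 6 dp, full precision carried).
Each pᵢ log₂ pᵢ term: 0.035714×(-4.807355)=-0.171691, 0.035714×(-4.807355)=-0.171691, 0.035714×(-4.807355)=-0.171691, 0.035714×(-4.807355)=-0.171691, 0.107143×(-3.222392)=-0.345256, 0.035714×(-4.807355)=-0.171691, 0.071429×(-3.807355)=-0.271954, 0.071429×(-3.807355)=-0.271954, 0.107143×(-3.222392)=-0.345256, 0.035714×(-4.807355)=-0.171691, 0.392857×(-1.347923)=-0.529541, 0.035714×(-4.807355)=-0.171691.
Sum = -2.965801, so H' = 2.9658.

2.9658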